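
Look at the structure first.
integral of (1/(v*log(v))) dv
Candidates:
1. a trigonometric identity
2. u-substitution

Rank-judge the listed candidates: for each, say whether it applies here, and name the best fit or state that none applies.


Verdict: u-substitution — read it as f(log(v)) times a constant multiple of d(log(v)): one substitution, u = log(v), finishes it.
- a trigonometric identity: with no trigonometric functions present, identity rewriting has no target.
- u-substitution: yes, a natural case for it.


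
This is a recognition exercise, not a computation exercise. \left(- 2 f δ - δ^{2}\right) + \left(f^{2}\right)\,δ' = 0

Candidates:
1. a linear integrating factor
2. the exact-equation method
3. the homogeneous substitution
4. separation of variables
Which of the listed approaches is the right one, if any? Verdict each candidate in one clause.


Diagnosis: the homogeneous substitution — solved for the derivative, the right side is unchanged under scaling f and δ together — it depends only on the ratio δ/f, so substitute a single ratio variable. A Bernoulli substitution is a fair alternative on this equation directly; the homogeneous reading takes it as given.
- a linear integrating factor: the unknown enters nonlinearly (through a power, a denominator, or a transcendental function), which the linear integrating-factor recipe cannot absorb as-is — any repair would come from a preliminary substitution, not the factor.
- the exact-equation method: the mixed partial derivatives differ, so the left side is not a total differential.
- the homogeneous substitution — a fit — the right tool for this form.
- separation of variables: the two dependences do not factor apart.


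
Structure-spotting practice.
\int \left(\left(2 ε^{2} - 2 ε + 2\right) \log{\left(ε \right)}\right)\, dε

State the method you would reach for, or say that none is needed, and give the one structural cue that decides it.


Diagnosis: integration by parts — \log{\left(ε \right)} blocks direct integration but differentiates to something rational — parts with the polynomial factor 2 ε^{2} - 2 ε + 2 as dv.


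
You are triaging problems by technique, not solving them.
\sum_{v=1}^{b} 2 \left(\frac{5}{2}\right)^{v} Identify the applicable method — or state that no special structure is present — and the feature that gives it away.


Technique: the geometric series formula — consecutive terms stand in a fixed index-free ratio — the geometric sum formula closes it.


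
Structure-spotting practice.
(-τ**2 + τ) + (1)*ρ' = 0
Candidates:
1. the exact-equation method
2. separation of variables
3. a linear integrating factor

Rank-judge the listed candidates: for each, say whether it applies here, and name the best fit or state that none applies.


Verdict: no special technique — with ρ absent the equation is not coupled at all: direct integration in τ.
- the exact-equation method: no dependence on the unknown anywhere: exactness is a label without content here.
- separation of variables — with no unknown in the slope, separating variables is a formality — the equation integrates directly.
- a linear integrating factor: with the unknown absent the integrating factor is a formality; direct integration is the working structure.


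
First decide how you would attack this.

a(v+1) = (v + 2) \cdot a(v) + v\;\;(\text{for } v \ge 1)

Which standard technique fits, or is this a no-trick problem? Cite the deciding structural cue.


Method: a summation factor — it is first-order linear but the coefficient v + 2 depends on the index, so multiply through by a summation factor to telescope it.


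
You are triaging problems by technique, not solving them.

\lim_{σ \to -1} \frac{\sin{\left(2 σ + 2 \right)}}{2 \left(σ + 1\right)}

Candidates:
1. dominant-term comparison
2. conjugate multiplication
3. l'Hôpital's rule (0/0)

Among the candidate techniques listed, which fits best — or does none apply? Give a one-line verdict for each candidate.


Method: l'Hôpital's rule (0/0) — substituting -1 gives 0 over 0; differentiate top and bottom once and re-evaluate. Known elementary limits would finish this too — the rule just bypasses the case analysis.
- dominant-term comparison — this limit is not decided by comparing leading-term growth at infinity.
- conjugate multiplication — there are no radicals in tension whose conjugate would simplify matters.
- l'Hôpital's rule (0/0) — yes, a natural case for it.


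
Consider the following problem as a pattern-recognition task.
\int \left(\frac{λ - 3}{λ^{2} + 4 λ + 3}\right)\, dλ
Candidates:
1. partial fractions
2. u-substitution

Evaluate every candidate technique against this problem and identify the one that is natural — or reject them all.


Best approach: partial fractions — each factor of λ^{2} + 4 λ + 3 owns one elementary piece of the integrand — separate them and integrate piecewise.
- partial fractions — a fit — the right tool for this form.
- u-substitution — no subexpression of the integrand pairs with its own derivative as a factor — individual terms may offer their own substitutions, but any change of variable covering the whole integral would have to be constructed from outside the expression.


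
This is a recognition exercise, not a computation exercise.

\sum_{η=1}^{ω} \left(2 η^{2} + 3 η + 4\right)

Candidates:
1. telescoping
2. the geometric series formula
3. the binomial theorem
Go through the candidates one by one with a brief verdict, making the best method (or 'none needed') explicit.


Best approach: no special technique — the summand is a plain polynomial in η (expanding first if it arrives factored); standard power-sum formulas evaluate it term by term.
- telescoping — the summand is not presented as a shifted difference — a telescoping rewrite may exist, but the displayed structure does not offer one.
- the geometric series formula — the term-to-term ratio drifts with the index — the one thing the geometric formula cannot absorb.
- the binomial theorem — no binomial coefficients pair with matched powers.


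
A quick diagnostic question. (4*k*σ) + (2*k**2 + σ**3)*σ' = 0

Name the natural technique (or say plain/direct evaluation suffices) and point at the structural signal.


Diagnosis: the exact-equation method — take the mixed partials of 4*k*σ and 2*k**2 + σ**3: they are equal, which certifies an exact differential.


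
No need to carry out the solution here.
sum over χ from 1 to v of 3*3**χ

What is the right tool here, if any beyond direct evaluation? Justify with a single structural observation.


Verdict: the geometric series formula — consecutive terms stand in a fixed index-free ratio — the geometric sum formula closes it.


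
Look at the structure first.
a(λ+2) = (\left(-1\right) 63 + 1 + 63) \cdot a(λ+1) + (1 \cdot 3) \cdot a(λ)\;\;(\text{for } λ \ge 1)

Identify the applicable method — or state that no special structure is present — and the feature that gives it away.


Verdict: the characteristic-root method — shift-invariance with fixed coefficients calls for exponential trials; the characteristic polynomial finds every r^λ.


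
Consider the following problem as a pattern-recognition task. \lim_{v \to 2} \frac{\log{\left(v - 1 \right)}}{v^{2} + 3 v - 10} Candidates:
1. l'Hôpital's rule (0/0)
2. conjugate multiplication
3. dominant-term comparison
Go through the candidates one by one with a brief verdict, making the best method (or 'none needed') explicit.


Verdict: l'Hôpital's rule (0/0) — plug in 2: top and bottom both hit zero, so differentiate each and retry. The standard small-argument limits would also carry it; the rule is the systematic route.
- l'Hôpital's rule (0/0): yes, a natural case for it.
- conjugate multiplication — no difference of divergent radicals appears, so rationalizing has nothing to cancel.
- dominant-term comparison: no dominant power emerges to decide the limit by degree comparison.


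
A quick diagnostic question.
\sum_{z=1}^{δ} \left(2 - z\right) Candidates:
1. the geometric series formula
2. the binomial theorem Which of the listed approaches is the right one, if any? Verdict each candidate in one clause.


Technique: no special technique — nothing telescopes and nothing is geometric; polynomial terms in z sum term by term.
- the geometric series formula: the ratio of consecutive terms depends on the index.
- the binomial theorem — the terms lack the binomial-coefficient-weighted complementary-power pattern of an expansion.


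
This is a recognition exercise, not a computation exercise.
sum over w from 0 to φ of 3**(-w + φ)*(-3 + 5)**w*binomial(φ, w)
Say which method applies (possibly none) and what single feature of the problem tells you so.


Method: the binomial theorem — binomial coefficients against complementary powers of (-3 + 5) and 3: recognize the binomial expansion and resum.


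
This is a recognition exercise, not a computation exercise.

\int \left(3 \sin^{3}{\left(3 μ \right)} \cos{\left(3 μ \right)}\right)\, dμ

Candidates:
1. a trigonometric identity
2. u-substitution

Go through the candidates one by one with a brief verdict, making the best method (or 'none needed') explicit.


Method: u-substitution — collected, the integrand has one factor that is, up to a constant, the derivative of an inner expression the rest depends on — substitute for that inner expression.
- a trigonometric identity: neither the even-power reduction nor the product-to-sum identity applies to this structure.
- u-substitution — yes — fits the structure here.


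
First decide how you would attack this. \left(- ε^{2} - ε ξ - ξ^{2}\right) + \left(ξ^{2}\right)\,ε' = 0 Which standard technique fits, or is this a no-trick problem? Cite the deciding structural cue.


Method: the homogeneous substitution — the slope is degree-zero homogeneous: the ratio substitution v = ε/ξ collapses it.


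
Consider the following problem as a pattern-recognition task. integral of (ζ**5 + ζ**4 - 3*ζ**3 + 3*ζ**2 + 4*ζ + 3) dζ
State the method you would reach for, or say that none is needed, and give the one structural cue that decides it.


Method: no special technique — scan for structure and find none: constant multiples of powers of ζ, integrate directly.


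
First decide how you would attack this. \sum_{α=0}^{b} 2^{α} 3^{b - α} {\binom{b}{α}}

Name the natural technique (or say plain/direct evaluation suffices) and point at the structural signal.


Diagnosis: the binomial theorem — binomial coefficients against complementary powers of 2 and 3: recognize the binomial expansion and resum.


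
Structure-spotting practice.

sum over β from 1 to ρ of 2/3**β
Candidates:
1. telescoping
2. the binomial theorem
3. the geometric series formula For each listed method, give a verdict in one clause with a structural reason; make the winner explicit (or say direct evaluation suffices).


Technique: the geometric series formula — consecutive terms stand in a fixed index-free ratio — the geometric sum formula closes it.
- telescoping: as presented, consecutive terms share no shifted copy to cancel against — no rewrite is on display to change that.
- the binomial theorem — the terms do not reassemble into a binomial power.
- the geometric series formula: a fit — the right tool for this form.


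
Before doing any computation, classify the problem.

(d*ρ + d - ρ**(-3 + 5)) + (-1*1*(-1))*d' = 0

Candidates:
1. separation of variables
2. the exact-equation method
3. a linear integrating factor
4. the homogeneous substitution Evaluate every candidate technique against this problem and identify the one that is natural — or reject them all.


Verdict: a linear integrating factor — the unknown enters only to the first power against a nonzero forcing term — the integrating-factor template applies directly.
- separation of variables: no division isolates the independent variable from the unknown.
- the exact-equation method — no potential function has this form as its differential, as written.
- a linear integrating factor: yes, a natural case for it.
- the homogeneous substitution: the ratio substitution does not collapse this equation.


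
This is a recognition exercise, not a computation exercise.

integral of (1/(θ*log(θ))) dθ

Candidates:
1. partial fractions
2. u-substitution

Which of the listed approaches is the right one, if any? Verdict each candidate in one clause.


Diagnosis: u-substitution — collected, the integrand has one factor that is, up to a constant, the derivative of an inner expression the rest depends on — substitute for that inner expression.
- partial fractions: the expression is not a ratio of polynomials that decomposes further.
- u-substitution: yes — fits the structure here.


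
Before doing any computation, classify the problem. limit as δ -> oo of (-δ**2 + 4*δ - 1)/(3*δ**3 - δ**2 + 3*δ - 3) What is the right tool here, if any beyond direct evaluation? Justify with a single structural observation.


Technique: dominant-term comparison — at large δ only the top-degree terms survive; compare the leading terms and the limit falls out. l'Hôpital's at-infinity variant applies to the expression viewed as a single quotient; the leading-term comparison is the direct route.


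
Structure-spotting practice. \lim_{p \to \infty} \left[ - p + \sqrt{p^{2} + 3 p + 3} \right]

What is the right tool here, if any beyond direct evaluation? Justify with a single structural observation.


Technique: conjugate multiplication — \sqrt{p^{2} + 3 p + 3} and p both blow up, but their difference is tame once the conjugate rationalizes it.


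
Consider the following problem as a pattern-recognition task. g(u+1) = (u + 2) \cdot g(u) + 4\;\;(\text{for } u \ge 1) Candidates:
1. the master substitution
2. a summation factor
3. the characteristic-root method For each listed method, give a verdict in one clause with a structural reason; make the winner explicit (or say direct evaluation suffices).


Diagnosis: a summation factor — normalize by the running product of u + 2: the left side becomes a difference, and differences sum.
- the master substitution — there is no divide-the-index recursive argument.
- a summation factor — applies; the problem has the shape this method handles.
- the characteristic-root method — an index-dependent weight blocks the pure exponential ansatz.


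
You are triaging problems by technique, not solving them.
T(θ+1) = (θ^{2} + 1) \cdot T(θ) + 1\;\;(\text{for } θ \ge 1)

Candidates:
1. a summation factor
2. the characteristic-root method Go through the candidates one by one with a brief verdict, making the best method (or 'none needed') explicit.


Verdict: a summation factor — with the index-dependent coefficient θ^{2} + 1, dividing by the cumulative product turns the left side into a pure difference.
- a summation factor — applies; the problem has the shape this method handles.
- the characteristic-root method — an index-dependent weight blocks the pure exponential ansatz.


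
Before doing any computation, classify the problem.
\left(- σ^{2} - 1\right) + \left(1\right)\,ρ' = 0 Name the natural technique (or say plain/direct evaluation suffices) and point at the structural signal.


Best approach: no special technique — solved for the derivative, ρ never appears on the right — this is a direct integration in σ, not a differential-equations problem at heart.


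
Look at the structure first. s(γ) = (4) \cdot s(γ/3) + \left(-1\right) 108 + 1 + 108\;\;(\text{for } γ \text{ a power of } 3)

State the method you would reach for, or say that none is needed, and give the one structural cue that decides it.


Best approach: the master substitution — the argument shrinks by the factor 3, so measure the index on a logarithmic scale and the recursion becomes a shift.


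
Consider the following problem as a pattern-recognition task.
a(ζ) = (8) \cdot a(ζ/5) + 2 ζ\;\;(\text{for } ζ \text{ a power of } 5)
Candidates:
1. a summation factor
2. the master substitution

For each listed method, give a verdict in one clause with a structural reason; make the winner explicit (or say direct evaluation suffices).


Method: the master substitution — treat m = log base 5 of ζ as the new clock: one recursion step advances m by one while ζ scales by 5.
- a summation factor — a divided-index call is outside the fixed-shift first-order family a summation factor normalizes.
- the master substitution: applicable, and directly so.


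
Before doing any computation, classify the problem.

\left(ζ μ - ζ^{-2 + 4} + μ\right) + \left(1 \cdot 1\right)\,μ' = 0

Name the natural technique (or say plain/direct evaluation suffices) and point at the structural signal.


Technique: a linear integrating factor — the unknown enters only to the first power against a nonzero forcing term — the integrating-factor template applies directly.


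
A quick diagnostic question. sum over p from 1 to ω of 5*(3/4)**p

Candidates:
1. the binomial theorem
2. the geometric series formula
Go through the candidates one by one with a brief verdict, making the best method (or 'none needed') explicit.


Verdict: the geometric series formula — term-over-term division gives 3/4 every time — index-free ratio, geometric sum formula applies.
- the binomial theorem: there is no pair of bases whose matched powers would reassemble into a single binomial power.
- the geometric series formula — yes, a natural case for it.


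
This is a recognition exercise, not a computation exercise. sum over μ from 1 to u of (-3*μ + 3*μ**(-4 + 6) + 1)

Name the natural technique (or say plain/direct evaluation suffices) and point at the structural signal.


Technique: no special technique — the sum is polynomial through and through; closed forms for each power of μ finish it directly.


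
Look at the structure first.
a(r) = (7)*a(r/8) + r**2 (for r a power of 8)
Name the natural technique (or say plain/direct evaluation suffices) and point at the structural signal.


Method: the master substitution — the argument r/8 divides the index by 8; the standard r = 8^m substitution converts it to a constant-shift recurrence.


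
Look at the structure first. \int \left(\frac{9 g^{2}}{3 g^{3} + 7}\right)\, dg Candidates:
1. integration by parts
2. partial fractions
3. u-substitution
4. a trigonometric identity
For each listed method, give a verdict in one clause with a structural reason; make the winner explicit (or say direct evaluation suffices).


Technique: u-substitution — a chain-rule shadow: 9 g^{2} alongside a function of 3 g^{3} + 7 means u = 3 g^{3} + 7 unwinds the composition in one step.
- integration by parts: no split into a nonconstant polynomial times one of the standard kernels — exp, sine, or cosine of a linear argument, or a logarithm — applies here.
- partial fractions: proper and rational, yes, but the denominator has no factorization over the rationals to exploit.
- u-substitution: applies; the problem has the shape this method handles.
- a trigonometric identity: there is no trigonometric structure at all — the integrand carries no sine or cosine to rewrite.


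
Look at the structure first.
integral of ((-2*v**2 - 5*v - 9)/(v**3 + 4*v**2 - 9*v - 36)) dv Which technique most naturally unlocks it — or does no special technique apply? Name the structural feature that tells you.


Best approach: partial fractions — the denominator v**3 + 4*v**2 - 9*v - 36 factors, so the quotient decomposes into elementary partial fractions term by term.


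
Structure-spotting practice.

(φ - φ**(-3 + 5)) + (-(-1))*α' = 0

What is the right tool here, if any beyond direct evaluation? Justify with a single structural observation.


Method: no special technique — the slope is a pure function of φ; integrate both sides and be done.


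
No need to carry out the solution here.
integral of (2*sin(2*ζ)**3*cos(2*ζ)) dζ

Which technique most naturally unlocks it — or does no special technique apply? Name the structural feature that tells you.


Diagnosis: u-substitution — read it as f(sin(2*ζ)) times a constant multiple of d(sin(2*ζ)): one substitution, u = sin(2*ζ), finishes it.


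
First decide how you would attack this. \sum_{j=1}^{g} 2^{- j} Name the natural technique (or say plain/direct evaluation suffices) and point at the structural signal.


Method: the geometric series formula — consecutive terms stand in a fixed index-free ratio — the geometric sum formula closes it.


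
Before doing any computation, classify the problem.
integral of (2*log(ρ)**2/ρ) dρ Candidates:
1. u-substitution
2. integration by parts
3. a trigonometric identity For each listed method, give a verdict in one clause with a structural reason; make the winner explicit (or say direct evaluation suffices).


Diagnosis: u-substitution — read it as f(log(ρ)) times a constant multiple of d(log(ρ)): one substitution, u = log(ρ), finishes it.
- u-substitution — yes, a natural case for it.
- integration by parts — the nonconstant-polynomial-times-standard-kernel pattern (an exp, sine, cosine, or logarithm partner) is absent.
- a trigonometric identity: there is no trigonometric structure at all — the integrand carries no sine or cosine to rewrite.


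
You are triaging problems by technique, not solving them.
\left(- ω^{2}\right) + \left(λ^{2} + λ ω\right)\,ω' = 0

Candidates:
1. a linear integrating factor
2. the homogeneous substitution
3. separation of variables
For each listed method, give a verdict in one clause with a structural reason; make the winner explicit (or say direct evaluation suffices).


Verdict: the homogeneous substitution — the slope's numerator and denominator share total degree; set v = ω/λ and the equation drops to separable form. With the right rearrangement (exchanging the roles of the variables where needed), this also fits a Bernoulli template; the homogeneous substitution reads the structure directly.
- a linear integrating factor — the unknown enters nonlinearly (through a power, a denominator, or a transcendental function), which the linear integrating-factor recipe cannot absorb as-is — any repair would come from a preliminary substitution, not the factor.
- the homogeneous substitution: yes — fits the structure here.
- separation of variables — the two dependences do not factor apart.


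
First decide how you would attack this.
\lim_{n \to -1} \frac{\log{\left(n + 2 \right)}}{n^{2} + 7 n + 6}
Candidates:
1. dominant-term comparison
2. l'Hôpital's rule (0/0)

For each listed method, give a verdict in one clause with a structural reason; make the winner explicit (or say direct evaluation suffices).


Diagnosis: l'Hôpital's rule (0/0) — numerator and denominator both vanish at -1 — a genuine 0/0 form, which is exactly when l'Hôpital applies. A first-order expansion at the point is an equally standard path; the rule packages it.
- dominant-term comparison — no dominant-degree comparison decides it.
- l'Hôpital's rule (0/0) — applies; the problem has the shape this method handles.


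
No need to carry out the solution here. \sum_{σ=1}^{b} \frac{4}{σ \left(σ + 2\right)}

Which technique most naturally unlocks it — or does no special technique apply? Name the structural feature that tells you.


Technique: telescoping — poles of \frac{4}{σ \left(σ + 2\right)} differ by an integer, the telltale of a telescoping partial-fraction sum.


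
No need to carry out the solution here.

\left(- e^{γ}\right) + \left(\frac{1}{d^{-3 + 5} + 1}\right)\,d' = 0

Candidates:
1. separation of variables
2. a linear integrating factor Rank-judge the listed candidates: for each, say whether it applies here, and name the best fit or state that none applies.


Best approach: separation of variables — a product of single-variable factors, e^{γ} and (d^{-3 + 5} + 1) — the textbook separable form.
- separation of variables: applicable, and directly so.
- a linear integrating factor: the unknown enters nonlinearly (through a power, a denominator, or a transcendental function), which the linear integrating-factor recipe cannot absorb as-is — any repair would come from a preliminary substitution, not the factor.


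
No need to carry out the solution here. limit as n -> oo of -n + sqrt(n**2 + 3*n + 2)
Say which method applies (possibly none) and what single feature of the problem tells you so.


Verdict: conjugate multiplication — an infinity-minus-infinity difference with a surviving radical — multiply by the conjugate to cancel the divergence.


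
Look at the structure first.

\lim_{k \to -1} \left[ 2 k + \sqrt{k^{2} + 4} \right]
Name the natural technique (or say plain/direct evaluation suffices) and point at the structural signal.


Method: no special technique — no zero denominators, no indeterminate clash at -1 — substitute and read off the value.


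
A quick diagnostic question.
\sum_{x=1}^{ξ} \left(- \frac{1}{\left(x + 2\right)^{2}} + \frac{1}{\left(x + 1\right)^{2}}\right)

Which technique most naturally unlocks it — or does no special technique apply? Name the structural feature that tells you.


Best approach: telescoping — the summand is built as \frac{1}{\left(x + 1\right)^{2}} minus its own successor — adjacent terms annihilate down the line.


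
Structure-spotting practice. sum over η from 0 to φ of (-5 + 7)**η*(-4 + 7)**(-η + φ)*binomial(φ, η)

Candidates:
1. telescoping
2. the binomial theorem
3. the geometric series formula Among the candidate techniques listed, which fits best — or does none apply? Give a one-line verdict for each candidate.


Diagnosis: the binomial theorem — the binomial coefficients weight matched powers of (-5 + 7) and (-4 + 7), which is exactly the expansion of a binomial power.
- telescoping: in the displayed form, no term reappears at a neighboring index to cancel against.
- the binomial theorem: yes, a natural case for it.
- the geometric series formula: there is no constant term-to-term ratio.


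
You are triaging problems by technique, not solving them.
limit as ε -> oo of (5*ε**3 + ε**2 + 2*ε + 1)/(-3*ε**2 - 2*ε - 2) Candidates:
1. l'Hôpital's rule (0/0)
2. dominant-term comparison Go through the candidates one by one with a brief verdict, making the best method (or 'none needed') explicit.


Technique: dominant-term comparison — divide through by the highest power of ε; every lower-order term dies and the dominant terms decide the limit.
- l'Hôpital's rule (0/0) — viewed as a single quotient this runs to ∞/∞, not the 0/0 clash this candidate addresses; an at-infinity variant of the rule would resolve it, but comparing leading growth reads the answer without differentiating.
- dominant-term comparison: yes, a natural case for it.


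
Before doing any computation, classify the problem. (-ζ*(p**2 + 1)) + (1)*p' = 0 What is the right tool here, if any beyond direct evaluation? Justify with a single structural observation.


Method: separation of variables — the slope splits multiplicatively: ζ carrying all ζ-dependence times p**2 + 1 carrying all p-dependence — separate and integrate.


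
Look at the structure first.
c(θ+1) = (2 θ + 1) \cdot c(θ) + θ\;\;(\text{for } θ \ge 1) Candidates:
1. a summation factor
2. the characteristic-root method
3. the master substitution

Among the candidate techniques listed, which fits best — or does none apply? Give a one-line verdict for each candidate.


Verdict: a summation factor — it is first-order linear but the coefficient 2 θ + 1 depends on the index, so multiply through by a summation factor to telescope it.
- a summation factor — yes, a natural case for it.
- the characteristic-root method: an index-dependent weight blocks the pure exponential ansatz.
- the master substitution — the recursion steps by a constant offset, so exponential reindexing is pointless.


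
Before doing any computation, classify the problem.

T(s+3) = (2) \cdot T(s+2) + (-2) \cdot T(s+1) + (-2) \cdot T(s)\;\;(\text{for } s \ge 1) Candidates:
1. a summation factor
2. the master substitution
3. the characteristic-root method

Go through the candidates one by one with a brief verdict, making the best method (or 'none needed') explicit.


Method: the characteristic-root method — constant coefficients and linearity mean the ansatz r^s reduces it to solving the characteristic polynomial.
- a summation factor — a summation factor telescopes one-step recursions; this one carries higher-order memory.
- the master substitution — with no divided-index recursive call, reindexing by powers of a base buys nothing.
- the characteristic-root method: a fit — the right tool for this form.


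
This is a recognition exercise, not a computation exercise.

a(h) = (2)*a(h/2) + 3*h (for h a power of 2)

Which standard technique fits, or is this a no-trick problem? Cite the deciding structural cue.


Best approach: the master substitution — the recursive call is at index h/2 rather than a shift, a divide-and-conquer shape — substituting h = 2^m linearizes it.


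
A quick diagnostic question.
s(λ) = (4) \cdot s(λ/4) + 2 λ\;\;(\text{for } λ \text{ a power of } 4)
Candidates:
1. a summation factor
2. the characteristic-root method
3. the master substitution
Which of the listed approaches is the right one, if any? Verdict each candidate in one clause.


Best approach: the master substitution — the argument shrinks by the factor 4, so measure the index on a logarithmic scale and the recursion becomes a shift.
- a summation factor: a divided-index call is outside the fixed-shift first-order family a summation factor normalizes.
- the characteristic-root method: the recursion divides its index rather than shifting it — outside the constant-shift family the root method covers.
- the master substitution — a fit — the right tool for this form.


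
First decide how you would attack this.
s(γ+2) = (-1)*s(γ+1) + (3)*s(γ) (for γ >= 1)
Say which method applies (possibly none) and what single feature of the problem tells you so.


Technique: the characteristic-root method — because shifting γ leaves the equation's coefficients unchanged, exponential trials reduce it to algebra.


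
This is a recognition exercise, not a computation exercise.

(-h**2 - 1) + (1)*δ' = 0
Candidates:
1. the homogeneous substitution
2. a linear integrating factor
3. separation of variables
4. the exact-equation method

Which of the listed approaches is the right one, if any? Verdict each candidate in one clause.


Method: no special technique — solved for the derivative, δ never appears on the right — this is a direct integration in h, not a differential-equations problem at heart.
- the homogeneous substitution — the ratio substitution does not collapse this equation.
- a linear integrating factor: the linear template holds only trivially here (the unknown is absent, so the coefficient is zero) — the method is not the natural label.
- separation of variables: with no unknown in the slope, separating variables is a formality — the equation integrates directly.
- the exact-equation method — the unknown never enters the equation — exactness holds emptily, with nothing for the method to add.


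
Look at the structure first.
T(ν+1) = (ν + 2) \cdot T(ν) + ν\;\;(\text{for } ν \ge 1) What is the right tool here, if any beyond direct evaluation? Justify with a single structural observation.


Diagnosis: a summation factor — an index-dependent multiplier ν + 2 rules out characteristic roots; a summation factor converts it to a pure difference.


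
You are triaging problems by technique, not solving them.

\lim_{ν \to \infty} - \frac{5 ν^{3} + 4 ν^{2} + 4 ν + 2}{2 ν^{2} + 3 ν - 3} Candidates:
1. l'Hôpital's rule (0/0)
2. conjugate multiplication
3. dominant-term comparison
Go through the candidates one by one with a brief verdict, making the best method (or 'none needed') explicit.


Technique: dominant-term comparison — growth-rate triage: the leading powers of ν decide the limit, everything else is noise.
- l'Hôpital's rule (0/0): no 0/0 form appears: written as one quotient, top and bottom both grow without bound, and the ratio is decided by their leading terms.
- conjugate multiplication: multiplying by a conjugate would not remove any indeterminacy here.
- dominant-term comparison — applicable, and directly so.


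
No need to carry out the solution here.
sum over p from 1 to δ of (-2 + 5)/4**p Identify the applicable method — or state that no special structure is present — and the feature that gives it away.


Diagnosis: the geometric series formula — consecutive terms stand in a fixed index-free ratio — the geometric sum formula closes it.


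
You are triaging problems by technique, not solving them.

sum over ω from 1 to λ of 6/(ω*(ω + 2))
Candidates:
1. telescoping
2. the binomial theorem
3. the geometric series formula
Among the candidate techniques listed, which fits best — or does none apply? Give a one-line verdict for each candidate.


Diagnosis: telescoping — the denominator's roots in 6/(ω*(ω + 2)) sit an integer apart: decomposition produces a self-cancelling chain.
- telescoping — a fit — the right tool for this form.
- the binomial theorem — no binomial coefficients pair up with complementary powers here.
- the geometric series formula — the ratio of consecutive terms depends on the index.


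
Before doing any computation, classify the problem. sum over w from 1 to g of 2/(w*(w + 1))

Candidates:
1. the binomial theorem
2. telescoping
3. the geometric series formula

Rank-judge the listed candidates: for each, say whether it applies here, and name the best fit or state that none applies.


Verdict: telescoping — poles of 2/(w*(w + 1)) differ by an integer, the telltale of a telescoping partial-fraction sum.
- the binomial theorem: the summand does not match any term pattern of an expanded binomial power.
- telescoping — yes, a natural case for it.
- the geometric series formula: dividing successive terms gives an index-dependent quantity, not a constant.


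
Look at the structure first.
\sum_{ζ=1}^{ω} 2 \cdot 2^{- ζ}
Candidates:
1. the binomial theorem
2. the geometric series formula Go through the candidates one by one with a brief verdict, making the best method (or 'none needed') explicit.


Diagnosis: the geometric series formula — consecutive terms stand in a fixed index-free ratio — the geometric sum formula closes it.
- the binomial theorem — there is no pair of bases whose matched powers would reassemble into a single binomial power.
- the geometric series formula: applies; the problem has the shape this method handles.


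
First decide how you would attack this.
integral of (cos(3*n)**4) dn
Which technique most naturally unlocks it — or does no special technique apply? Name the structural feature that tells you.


Diagnosis: a trigonometric identity — cos(3*n)**4 calls for power reduction: rewrite via double angles before any antiderivative is attempted.


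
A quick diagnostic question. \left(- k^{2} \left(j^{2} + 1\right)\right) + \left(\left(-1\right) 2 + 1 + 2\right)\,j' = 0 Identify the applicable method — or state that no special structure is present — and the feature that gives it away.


Technique: separation of variables — one side of the product carries the independent variable, the other the unknown — the textbook separation shape.


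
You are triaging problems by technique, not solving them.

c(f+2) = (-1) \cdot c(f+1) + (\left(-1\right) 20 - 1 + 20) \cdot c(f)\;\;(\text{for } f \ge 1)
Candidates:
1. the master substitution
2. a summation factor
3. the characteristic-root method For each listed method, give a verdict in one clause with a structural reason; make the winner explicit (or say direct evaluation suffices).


Best approach: the characteristic-root method — the recurrence is linear and homogeneous with constant coefficients, so the ansatz r^f turns it into a polynomial equation for r.
- the master substitution: with no divided-index recursive call, reindexing by powers of a base buys nothing.
- a summation factor — a summation factor telescopes one-step recursions; this one carries higher-order memory.
- the characteristic-root method: a fit — the right tool for this form.


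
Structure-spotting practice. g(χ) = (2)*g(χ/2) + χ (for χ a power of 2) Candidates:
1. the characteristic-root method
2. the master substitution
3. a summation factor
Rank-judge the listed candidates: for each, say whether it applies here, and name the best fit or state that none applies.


Method: the master substitution — a divide-and-conquer shape: argument χ/2, so change variables with χ = 2^m and solve the linear version.
- the characteristic-root method — a divided-index call is not the fixed-shift linear shape that characteristic roots solve.
- the master substitution — a fit — the right tool for this form.
- a summation factor — the recursion divides its index rather than shifting it — there is no previous-term chain for a summation factor to telescope.


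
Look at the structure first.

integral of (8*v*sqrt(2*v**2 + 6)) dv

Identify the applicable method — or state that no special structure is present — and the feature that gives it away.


Verdict: u-substitution — differentiating the inner expression 2*v**2 + 6 produces the factor 8*v up to a constant multiple, so substituting u = 2*v**2 + 6 reduces everything to a one-variable integral in u.


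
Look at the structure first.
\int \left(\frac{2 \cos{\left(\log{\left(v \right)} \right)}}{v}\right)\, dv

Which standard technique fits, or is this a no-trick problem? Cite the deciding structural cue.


Diagnosis: u-substitution — the only nontrivial dependence routes through \log{\left(v \right)}, whose derivative supplies the leftover factor up to a constant multiple — u = \log{\left(v \right)} flattens it.


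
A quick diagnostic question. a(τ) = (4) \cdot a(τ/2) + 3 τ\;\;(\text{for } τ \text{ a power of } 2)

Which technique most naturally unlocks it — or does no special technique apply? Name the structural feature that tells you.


Technique: the master substitution — the argument contracts 2-fold per step: reindex τ exponentially and solve the linear recurrence in the new index.


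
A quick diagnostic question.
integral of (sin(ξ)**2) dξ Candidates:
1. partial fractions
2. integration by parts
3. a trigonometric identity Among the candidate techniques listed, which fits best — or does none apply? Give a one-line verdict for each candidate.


Verdict: a trigonometric identity — sin(ξ)**2 is the textbook power-reduction case — identities first, antiderivatives second.
- partial fractions: the expression is not a ratio of polynomials that decomposes further.
- integration by parts — not the natural route: no polynomial-kernel product appears — a recursive parts reduction of the trigonometric product exists, but the identity rewrite is direct.
- a trigonometric identity: a fit — the right tool for this form.


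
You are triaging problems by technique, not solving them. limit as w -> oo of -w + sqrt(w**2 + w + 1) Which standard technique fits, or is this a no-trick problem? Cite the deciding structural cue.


Best approach: conjugate multiplication — this difference gives up after one conjugate multiplication — the radical structure cancels against its conjugate.


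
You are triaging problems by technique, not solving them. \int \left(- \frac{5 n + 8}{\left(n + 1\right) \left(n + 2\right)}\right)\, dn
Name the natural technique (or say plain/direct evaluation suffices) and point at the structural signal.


Method: partial fractions — the bottom factors while the top stays lower-degree — split into simple fractions and integrate piece by piece.
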